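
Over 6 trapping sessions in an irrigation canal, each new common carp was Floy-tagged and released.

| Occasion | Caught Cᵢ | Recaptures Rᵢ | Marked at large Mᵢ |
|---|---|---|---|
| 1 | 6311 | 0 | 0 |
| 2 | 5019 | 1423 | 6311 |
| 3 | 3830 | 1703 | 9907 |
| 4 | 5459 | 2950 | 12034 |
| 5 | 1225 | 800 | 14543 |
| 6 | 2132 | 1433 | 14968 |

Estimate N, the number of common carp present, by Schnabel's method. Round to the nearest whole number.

Σ MᵢCᵢ = 0·6311 + 6311·5019 + 9907·3830 + 12034·5459 + 14543·1225 + 14968·2132 = 0 + 31674909 + 37943810 + 65693606 + 17815175 + 31911776 = 185039276
Σ Rᵢ = 0 + 1423 + 1703 + 2950 + 800 + 1433 = 8309
N̂ = 185039276 / 8309 ≈ 22269.7 → 22270

N ≈ 22,270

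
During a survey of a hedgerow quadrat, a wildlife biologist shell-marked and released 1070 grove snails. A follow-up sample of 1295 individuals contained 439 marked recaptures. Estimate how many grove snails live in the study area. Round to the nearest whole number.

N ≈ 3156

N = (1070 × 1295) / 439 = 1385650 / 439 ≈ 3156.4 → 3156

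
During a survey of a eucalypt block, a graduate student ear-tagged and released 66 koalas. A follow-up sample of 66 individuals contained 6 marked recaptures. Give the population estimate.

The marked fraction in the recapture sample should equal the marked fraction in the population: 6/66 = 66/N.
N = (66 × 66) / 6 = 4356 / 6 = 726

N = 726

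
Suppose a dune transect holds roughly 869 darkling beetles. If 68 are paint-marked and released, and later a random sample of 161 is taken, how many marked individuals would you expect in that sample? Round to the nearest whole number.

expected recaptures ≈ 13

The marked fraction of the population is 68/869, so in a sample of 161 expect C·(M/N) marked.
E[R] = 68 × 161 / 869 = 10948 / 869 ≈ 12.6 → 13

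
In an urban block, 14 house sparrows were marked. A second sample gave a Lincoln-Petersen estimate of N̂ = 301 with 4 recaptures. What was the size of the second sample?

From N = M·C/R: C = N·R / M = 301·4 / 14 = 1204 / 14 = 86.

C = 86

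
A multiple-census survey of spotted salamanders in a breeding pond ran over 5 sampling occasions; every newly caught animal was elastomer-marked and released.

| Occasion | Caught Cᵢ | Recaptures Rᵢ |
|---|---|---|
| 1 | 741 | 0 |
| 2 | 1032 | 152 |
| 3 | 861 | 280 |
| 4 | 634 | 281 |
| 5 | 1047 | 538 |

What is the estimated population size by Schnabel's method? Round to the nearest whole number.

Marked at large before each occasion: Mᵢ = Σⱼ<ᵢ (Cⱼ − Rⱼ) → M1=0, M2=741, M3=1621, M4=2202, M5=2555
Σ MᵢCᵢ = 0·741 + 741·1032 + 1621·861 + 2202·634 + 2555·1047 = 0 + 764712 + 1395681 + 1396068 + 2675085 = 6231546
Σ Rᵢ = 0 + 152 + 280 + 281 + 538 = 1251
N̂ = 6231546 / 1251 ≈ 4981.3 → 4981

N ≈ 4981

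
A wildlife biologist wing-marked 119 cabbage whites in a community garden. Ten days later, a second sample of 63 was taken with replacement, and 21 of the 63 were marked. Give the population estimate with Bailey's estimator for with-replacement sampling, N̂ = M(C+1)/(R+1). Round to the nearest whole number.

N ≈ 346

N̂ = 119·(63+1)/(21+1) = 119·64/22 = 7616/22 ≈ 346.2 → 346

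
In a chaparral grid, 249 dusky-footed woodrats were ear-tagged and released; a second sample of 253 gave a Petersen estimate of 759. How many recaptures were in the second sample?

From N = M·C/R: R = M·C / N = 249·253 / 759 = 62997 / 759 = 83.

R = 83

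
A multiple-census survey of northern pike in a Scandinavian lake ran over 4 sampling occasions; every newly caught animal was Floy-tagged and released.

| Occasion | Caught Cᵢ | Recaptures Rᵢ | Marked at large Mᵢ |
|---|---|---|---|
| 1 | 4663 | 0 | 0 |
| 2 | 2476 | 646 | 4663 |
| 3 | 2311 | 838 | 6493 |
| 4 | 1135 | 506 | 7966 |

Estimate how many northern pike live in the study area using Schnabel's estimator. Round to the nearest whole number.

Σ MᵢCᵢ = 0·4663 + 4663·2476 + 6493·2311 + 7966·1135 = 0 + 11545588 + 15005323 + 9041410 = 35592321
Σ Rᵢ = 0 + 646 + 838 + 506 = 1990
N̂ = 35592321 / 1990 ≈ 17885.6 → 17886

N ≈ 17,886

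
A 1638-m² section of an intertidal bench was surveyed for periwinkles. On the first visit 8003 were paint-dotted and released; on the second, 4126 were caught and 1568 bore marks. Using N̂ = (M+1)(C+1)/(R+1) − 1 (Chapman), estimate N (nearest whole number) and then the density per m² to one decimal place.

density ≈ 12.9 periwinkles per m²

N̂ = 8004·4127/1569 − 1 = 33032508/1569 − 1 ≈ 21052.2 → 21052
Density = N̂ / area = 21052 / 1638 ≈ 12.85 → 12.9 per m²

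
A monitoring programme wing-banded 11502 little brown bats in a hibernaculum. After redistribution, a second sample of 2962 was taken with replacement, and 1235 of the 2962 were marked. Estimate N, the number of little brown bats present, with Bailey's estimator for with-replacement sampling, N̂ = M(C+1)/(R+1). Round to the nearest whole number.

N ≈ 27,573

N̂ = 11502·(2962+1)/(1235+1) = 11502·2963/1236 = 34080426/1236 ≈ 27573.2 → 27573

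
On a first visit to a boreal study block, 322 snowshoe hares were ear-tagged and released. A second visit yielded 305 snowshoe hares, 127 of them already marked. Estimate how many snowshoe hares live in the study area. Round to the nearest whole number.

If marked individuals mix randomly, R/C ≈ M/N, giving N ≈ M·C/R.
N = (322 × 305) / 127 = 98210 / 127 ≈ 773.3 → 773

N ≈ 773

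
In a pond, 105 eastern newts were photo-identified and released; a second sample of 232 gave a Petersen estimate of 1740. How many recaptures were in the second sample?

From N = M·C/R: R = M·C / N = 105·232 / 1740 = 24360 / 1740 = 14.

R = 14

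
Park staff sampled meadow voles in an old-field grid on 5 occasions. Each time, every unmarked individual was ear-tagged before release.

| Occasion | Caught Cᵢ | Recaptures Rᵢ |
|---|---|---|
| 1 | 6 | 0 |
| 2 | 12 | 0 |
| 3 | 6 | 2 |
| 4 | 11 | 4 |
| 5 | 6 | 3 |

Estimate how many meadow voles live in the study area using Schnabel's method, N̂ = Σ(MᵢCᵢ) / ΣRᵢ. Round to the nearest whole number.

Marked at large before each occasion: Mᵢ = Σⱼ<ᵢ (Cⱼ − Rⱼ) → M1=0, M2=6, M3=18, M4=22, M5=29
Σ MᵢCᵢ = 0·6 + 6·12 + 18·6 + 22·11 + 29·6 = 0 + 72 + 108 + 242 + 174 = 596
Σ Rᵢ = 0 + 0 + 2 + 4 + 3 = 9
N̂ = 596 / 9 ≈ 66.2 → 66

N ≈ 66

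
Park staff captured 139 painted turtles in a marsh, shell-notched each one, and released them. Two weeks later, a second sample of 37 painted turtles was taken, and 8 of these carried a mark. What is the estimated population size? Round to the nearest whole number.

N ≈ 643

The marked fraction in the recapture sample should equal the marked fraction in the population: 8/37 = 139/N.
N = (139 × 37) / 8 = 5143 / 8 ≈ 642.9 → 643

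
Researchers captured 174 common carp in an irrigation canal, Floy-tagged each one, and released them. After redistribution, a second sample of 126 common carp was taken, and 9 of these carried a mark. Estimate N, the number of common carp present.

N = (174 × 126) / 9 = 21924 / 9 = 2436

N = 2436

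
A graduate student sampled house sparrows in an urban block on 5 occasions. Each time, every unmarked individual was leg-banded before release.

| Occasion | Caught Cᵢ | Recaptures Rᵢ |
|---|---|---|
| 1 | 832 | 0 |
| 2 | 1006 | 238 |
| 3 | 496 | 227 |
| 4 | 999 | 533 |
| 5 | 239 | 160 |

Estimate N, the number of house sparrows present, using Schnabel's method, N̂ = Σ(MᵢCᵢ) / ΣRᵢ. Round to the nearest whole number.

Marked at large before each occasion: Mᵢ = Σⱼ<ᵢ (Cⱼ − Rⱼ) → M1=0, M2=832, M3=1600, M4=1869, M5=2335
Σ MᵢCᵢ = 0·832 + 832·1006 + 1600·496 + 1869·999 + 2335·239 = 0 + 836992 + 793600 + 1867131 + 558065 = 4055788
Σ Rᵢ = 0 + 238 + 227 + 533 + 160 = 1158
N̂ = 4055788 / 1158 ≈ 3502.4 → 3502

N ≈ 3502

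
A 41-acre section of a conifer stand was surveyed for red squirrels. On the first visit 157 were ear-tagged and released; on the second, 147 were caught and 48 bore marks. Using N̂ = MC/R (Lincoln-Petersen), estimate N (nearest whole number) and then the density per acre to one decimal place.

N̂ = 157·147/48 = 23079/48 ≈ 480.8 → 481
Density = N̂ / area = 481 / 41 ≈ 11.73 → 11.7 per acre

density ≈ 11.7 red squirrels per acre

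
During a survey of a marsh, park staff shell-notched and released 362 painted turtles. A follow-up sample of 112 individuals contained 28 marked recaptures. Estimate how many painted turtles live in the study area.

N = 1448

If marked individuals mix randomly, R/C ≈ M/N, giving N ≈ M·C/R.
N = (362 × 112) / 28 = 40544 / 28 = 1448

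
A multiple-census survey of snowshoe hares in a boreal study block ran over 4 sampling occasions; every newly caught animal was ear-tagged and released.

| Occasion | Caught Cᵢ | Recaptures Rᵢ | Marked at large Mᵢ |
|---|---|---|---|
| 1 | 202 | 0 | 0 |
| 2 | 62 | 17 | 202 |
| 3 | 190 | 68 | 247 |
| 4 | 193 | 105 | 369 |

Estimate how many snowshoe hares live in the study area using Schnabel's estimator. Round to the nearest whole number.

N ≈ 688

Σ MᵢCᵢ = 0·202 + 202·62 + 247·190 + 369·193 = 0 + 12524 + 46930 + 71217 = 130671
Σ Rᵢ = 0 + 17 + 68 + 105 = 190
N̂ = 130671 / 190 ≈ 687.7 → 688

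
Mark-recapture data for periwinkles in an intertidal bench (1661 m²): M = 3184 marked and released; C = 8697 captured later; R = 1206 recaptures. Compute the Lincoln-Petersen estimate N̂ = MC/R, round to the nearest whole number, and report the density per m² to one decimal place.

density ≈ 13.8 periwinkles per m²

N̂ = 3184·8697/1206 = 27691248/1206 ≈ 22961.2 → 22961
Density = N̂ / area = 22961 / 1661 ≈ 13.82 → 13.8 per m²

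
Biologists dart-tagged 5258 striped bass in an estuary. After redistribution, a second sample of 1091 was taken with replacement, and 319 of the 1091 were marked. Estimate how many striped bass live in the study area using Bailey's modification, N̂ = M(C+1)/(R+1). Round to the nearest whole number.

N ≈ 17,943

N̂ = 5258·(1091+1)/(319+1) = 5258·1092/320 = 5741736/320 ≈ 17942.9 → 17943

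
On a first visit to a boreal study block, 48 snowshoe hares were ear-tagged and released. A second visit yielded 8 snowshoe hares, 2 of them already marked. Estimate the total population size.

N = 192

N = (48 × 8) / 2 = 384 / 2 = 192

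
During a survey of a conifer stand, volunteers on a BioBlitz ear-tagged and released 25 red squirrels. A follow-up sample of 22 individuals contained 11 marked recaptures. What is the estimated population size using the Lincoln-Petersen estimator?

Lincoln-Petersen assumes M/N = R/C, so N = M·C / R.
N = (25 × 22) / 11 = 550 / 11 = 50

N = 50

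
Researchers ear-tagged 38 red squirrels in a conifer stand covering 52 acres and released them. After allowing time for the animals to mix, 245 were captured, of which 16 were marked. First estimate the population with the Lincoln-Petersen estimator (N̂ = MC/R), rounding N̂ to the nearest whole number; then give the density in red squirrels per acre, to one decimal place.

N̂ = 38·245/16 = 9310/16 ≈ 581.9 → 582
Density = N̂ / area = 582 / 52 ≈ 11.19 → 11.2 per acre

density ≈ 11.2 red squirrels per acre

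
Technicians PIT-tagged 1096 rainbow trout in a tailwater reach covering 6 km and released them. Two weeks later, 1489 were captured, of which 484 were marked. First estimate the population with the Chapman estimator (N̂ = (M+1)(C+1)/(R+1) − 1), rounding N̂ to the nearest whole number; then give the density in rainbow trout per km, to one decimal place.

density ≈ 561.5 rainbow trout per km

N̂ = 1097·1490/485 − 1 = 1634530/485 − 1 ≈ 3369.2 → 3369
Density = N̂ / area = 3369 / 6 ≈ 561.50 → 561.5 per km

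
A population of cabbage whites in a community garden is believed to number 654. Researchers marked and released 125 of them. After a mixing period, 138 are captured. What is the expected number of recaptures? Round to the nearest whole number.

The marked fraction of the population is 125/654, so in a sample of 138 expect C·(M/N) marked.
E[R] = 125 × 138 / 654 = 17250 / 654 ≈ 26.4 → 26

expected recaptures ≈ 26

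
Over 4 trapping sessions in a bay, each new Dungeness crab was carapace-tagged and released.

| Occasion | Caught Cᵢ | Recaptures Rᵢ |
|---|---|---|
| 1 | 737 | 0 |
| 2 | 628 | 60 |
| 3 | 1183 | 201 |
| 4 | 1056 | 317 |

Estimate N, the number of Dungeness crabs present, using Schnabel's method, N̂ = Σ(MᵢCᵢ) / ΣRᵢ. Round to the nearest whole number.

N ≈ 7650

Marked at large before each occasion: Mᵢ = Σⱼ<ᵢ (Cⱼ − Rⱼ) → M1=0, M2=737, M3=1305, M4=2287
Σ MᵢCᵢ = 0·737 + 737·628 + 1305·1183 + 2287·1056 = 0 + 462836 + 1543815 + 2415072 = 4421723
Σ Rᵢ = 0 + 60 + 201 + 317 = 578
N̂ = 4421723 / 578 ≈ 7650.0 → 7650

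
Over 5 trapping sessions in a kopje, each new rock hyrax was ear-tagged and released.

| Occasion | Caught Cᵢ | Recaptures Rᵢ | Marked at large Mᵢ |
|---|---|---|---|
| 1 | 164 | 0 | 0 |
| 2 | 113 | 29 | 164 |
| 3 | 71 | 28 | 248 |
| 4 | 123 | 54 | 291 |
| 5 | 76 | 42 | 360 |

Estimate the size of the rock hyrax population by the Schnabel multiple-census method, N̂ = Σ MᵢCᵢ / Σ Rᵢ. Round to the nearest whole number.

Σ MᵢCᵢ = 0·164 + 164·113 + 248·71 + 291·123 + 360·76 = 0 + 18532 + 17608 + 35793 + 27360 = 99293
Σ Rᵢ = 0 + 29 + 28 + 54 + 42 = 153
N̂ = 99293 / 153 ≈ 649.0 → 649

N ≈ 649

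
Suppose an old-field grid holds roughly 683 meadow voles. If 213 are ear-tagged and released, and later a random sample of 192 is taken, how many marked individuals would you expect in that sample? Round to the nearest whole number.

Expected recaptures E[R] = M·C / N.
E[R] = 213 × 192 / 683 = 40896 / 683 ≈ 59.9 → 60

expected recaptures ≈ 60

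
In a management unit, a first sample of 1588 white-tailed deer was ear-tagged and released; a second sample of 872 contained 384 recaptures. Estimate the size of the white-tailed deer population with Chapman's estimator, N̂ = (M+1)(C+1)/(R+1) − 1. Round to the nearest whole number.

N ≈ 3602

N̂ = (1588+1)(872+1)/(384+1) − 1 = 1589·873/385 − 1
= 1387197/385 − 1 ≈ 3603.1 − 1 ≈ 3602.1 → 3602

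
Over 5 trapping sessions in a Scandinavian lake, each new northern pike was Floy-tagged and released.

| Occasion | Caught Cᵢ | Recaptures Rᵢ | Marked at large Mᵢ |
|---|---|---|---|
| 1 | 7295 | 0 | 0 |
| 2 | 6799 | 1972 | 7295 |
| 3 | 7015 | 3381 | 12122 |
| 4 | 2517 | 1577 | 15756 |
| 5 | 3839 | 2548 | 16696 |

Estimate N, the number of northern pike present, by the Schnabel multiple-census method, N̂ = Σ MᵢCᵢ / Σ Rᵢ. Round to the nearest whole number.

N ≈ 25,152

Σ MᵢCᵢ = 0·7295 + 7295·6799 + 12122·7015 + 15756·2517 + 16696·3839 = 0 + 49598705 + 85035830 + 39657852 + 64095944 = 238388331
Σ Rᵢ = 0 + 1972 + 3381 + 1577 + 2548 = 9478
N̂ = 238388331 / 9478 ≈ 25151.8 → 25152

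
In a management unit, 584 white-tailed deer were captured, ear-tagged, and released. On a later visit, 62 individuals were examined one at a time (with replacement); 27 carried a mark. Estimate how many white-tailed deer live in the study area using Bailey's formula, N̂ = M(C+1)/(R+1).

N = 1314

N̂ = 584·(62+1)/(27+1) = 584·63/28 = 36792/28 = 1314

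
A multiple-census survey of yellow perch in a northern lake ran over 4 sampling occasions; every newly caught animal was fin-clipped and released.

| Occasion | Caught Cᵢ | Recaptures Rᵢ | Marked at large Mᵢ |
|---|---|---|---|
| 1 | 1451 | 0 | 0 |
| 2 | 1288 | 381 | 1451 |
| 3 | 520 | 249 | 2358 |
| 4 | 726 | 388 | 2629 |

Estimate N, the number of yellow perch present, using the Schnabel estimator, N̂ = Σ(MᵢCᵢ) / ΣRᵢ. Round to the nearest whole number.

N ≈ 4915

Σ MᵢCᵢ = 0·1451 + 1451·1288 + 2358·520 + 2629·726 = 0 + 1868888 + 1226160 + 1908654 = 5003702
Σ Rᵢ = 0 + 381 + 249 + 388 = 1018
N̂ = 5003702 / 1018 ≈ 4915.2 → 4915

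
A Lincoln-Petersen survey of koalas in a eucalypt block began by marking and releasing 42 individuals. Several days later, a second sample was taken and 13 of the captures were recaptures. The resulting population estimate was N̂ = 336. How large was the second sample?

C = 104

From N = M·C/R: C = N·R / M = 336·13 / 42 = 4368 / 42 = 104.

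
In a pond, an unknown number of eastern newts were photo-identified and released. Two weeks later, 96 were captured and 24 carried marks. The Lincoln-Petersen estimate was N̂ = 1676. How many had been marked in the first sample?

M = 419

From N = M·C/R: M = N·R / C = 1676·24 / 96 = 40224 / 96 = 419.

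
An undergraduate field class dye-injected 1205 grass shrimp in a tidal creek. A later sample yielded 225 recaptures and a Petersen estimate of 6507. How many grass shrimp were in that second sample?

From N = M·C/R: C = N·R / M = 6507·225 / 1205 = 1464075 / 1205 = 1215.

C = 1215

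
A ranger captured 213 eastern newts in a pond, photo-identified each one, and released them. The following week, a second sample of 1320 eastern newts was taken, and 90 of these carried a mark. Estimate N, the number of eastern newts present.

N = 3124

N = (213 × 1320) / 90 = 281160 / 90 = 3124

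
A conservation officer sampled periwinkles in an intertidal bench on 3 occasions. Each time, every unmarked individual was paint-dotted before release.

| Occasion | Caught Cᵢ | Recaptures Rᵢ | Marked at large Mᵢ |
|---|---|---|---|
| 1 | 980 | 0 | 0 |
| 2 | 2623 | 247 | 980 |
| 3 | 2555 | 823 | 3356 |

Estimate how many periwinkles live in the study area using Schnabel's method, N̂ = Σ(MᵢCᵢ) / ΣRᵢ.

N = 10,416

Σ MᵢCᵢ = 0·980 + 980·2623 + 3356·2555 = 0 + 2570540 + 8574580 = 11145120
Σ Rᵢ = 0 + 247 + 823 = 1070
N̂ = 11145120 / 1070 = 10416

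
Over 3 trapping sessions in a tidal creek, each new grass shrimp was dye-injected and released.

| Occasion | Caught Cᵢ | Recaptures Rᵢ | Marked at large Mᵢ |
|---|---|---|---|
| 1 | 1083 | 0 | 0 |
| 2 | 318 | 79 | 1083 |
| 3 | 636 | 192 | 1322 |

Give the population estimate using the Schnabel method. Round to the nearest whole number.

N ≈ 4373

Σ MᵢCᵢ = 0·1083 + 1083·318 + 1322·636 = 0 + 344394 + 840792 = 1185186
Σ Rᵢ = 0 + 79 + 192 = 271
N̂ = 1185186 / 271 ≈ 4373.4 → 4373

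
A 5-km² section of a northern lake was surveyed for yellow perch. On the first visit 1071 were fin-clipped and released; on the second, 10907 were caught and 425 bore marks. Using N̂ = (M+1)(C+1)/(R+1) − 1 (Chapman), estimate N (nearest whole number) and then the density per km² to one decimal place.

density ≈ 5489.6 yellow perch per km²

N̂ = 1072·10908/426 − 1 = 11693376/426 − 1 ≈ 27448.2 → 27448
Density = N̂ / area = 27448 / 5 ≈ 5489.60 → 5489.6 per km²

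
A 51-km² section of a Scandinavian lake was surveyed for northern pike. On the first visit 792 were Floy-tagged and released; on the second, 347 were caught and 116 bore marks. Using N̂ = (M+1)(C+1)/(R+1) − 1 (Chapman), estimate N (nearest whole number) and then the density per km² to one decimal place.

N̂ = 793·348/117 − 1 = 275964/117 − 1 ≈ 2357.7 → 2358
Density = N̂ / area = 2358 / 51 ≈ 46.24 → 46.2 per km²

density ≈ 46.2 northern pike per km²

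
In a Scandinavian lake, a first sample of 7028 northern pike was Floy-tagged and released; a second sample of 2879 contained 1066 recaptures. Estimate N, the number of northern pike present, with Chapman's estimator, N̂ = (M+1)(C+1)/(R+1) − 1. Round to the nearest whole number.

N̂ = (7028+1)(2879+1)/(1066+1) − 1 = 7029·2880/1067 − 1
= 20243520/1067 − 1 ≈ 18972.4 − 1 ≈ 18971.4 → 18971

N ≈ 18,971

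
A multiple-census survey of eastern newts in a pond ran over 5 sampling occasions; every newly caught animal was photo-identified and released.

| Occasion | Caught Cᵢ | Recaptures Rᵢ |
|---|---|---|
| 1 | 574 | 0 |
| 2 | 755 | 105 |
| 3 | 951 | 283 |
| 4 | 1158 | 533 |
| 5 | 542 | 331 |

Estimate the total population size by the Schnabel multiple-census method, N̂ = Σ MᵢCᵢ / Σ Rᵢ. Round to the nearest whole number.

N ≈ 4115

Marked at large before each occasion: Mᵢ = Σⱼ<ᵢ (Cⱼ − Rⱼ) → M1=0, M2=574, M3=1224, M4=1892, M5=2517
Σ MᵢCᵢ = 0·574 + 574·755 + 1224·951 + 1892·1158 + 2517·542 = 0 + 433370 + 1164024 + 2190936 + 1364214 = 5152544
Σ Rᵢ = 0 + 105 + 283 + 533 + 331 = 1252
N̂ = 5152544 / 1252 ≈ 4115.45 → 4115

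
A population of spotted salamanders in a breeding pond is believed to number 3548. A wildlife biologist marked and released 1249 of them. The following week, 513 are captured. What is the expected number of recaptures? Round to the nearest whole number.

expected recaptures ≈ 181

The marked fraction of the population is 1249/3548, so in a sample of 513 expect C·(M/N) marked.
E[R] = 1249 × 513 / 3548 = 640737 / 3548 ≈ 180.6 → 181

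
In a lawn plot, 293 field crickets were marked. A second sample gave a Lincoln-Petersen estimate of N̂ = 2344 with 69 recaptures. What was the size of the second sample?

C = 552

From N = M·C/R: C = N·R / M = 2344·69 / 293 = 161736 / 293 = 552.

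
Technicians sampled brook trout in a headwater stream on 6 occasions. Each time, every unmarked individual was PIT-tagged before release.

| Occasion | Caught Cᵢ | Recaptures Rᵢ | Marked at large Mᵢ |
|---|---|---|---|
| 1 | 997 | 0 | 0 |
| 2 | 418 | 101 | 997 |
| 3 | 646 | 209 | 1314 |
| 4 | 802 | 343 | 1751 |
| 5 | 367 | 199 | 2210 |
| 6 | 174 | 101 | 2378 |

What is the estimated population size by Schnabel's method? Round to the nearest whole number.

N ≈ 4087

Σ MᵢCᵢ = 0·997 + 997·418 + 1314·646 + 1751·802 + 2210·367 + 2378·174 = 0 + 416746 + 848844 + 1404302 + 811070 + 413772 = 3894734
Σ Rᵢ = 0 + 101 + 209 + 343 + 199 + 101 = 953
N̂ = 3894734 / 953 ≈ 4086.8 → 4087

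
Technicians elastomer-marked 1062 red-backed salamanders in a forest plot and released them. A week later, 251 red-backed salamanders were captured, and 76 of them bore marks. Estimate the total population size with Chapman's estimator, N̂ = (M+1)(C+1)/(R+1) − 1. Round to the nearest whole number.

N̂ = (1062+1)(251+1)/(76+1) − 1 = 1063·252/77 − 1
= 267876/77 − 1 ≈ 3478.9 − 1 ≈ 3477.9 → 3478

N ≈ 3478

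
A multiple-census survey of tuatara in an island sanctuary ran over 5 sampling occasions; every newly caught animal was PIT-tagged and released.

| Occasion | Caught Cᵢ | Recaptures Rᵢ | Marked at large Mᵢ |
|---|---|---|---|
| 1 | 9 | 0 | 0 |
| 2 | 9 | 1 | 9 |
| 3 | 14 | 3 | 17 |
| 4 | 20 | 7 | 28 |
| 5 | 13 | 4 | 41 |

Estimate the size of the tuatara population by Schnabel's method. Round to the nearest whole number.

N ≈ 94

Σ MᵢCᵢ = 0·9 + 9·9 + 17·14 + 28·20 + 41·13 = 0 + 81 + 238 + 560 + 533 = 1412
Σ Rᵢ = 0 + 1 + 3 + 7 + 4 = 15
N̂ = 1412 / 15 ≈ 94.1 → 94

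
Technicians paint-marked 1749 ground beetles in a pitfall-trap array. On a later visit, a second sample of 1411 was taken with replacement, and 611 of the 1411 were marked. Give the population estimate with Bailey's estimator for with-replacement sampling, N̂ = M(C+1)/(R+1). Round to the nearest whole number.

N ≈ 4035

N̂ = 1749·(1411+1)/(611+1) = 1749·1412/612 = 2469588/612 ≈ 4035.3 → 4035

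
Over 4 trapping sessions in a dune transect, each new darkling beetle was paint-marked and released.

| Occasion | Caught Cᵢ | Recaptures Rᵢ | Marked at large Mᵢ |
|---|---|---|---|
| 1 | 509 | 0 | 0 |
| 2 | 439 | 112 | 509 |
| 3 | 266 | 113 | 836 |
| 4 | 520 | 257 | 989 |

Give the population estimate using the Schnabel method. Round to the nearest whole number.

Σ MᵢCᵢ = 0·509 + 509·439 + 836·266 + 989·520 = 0 + 223451 + 222376 + 514280 = 960107
Σ Rᵢ = 0 + 112 + 113 + 257 = 482
N̂ = 960107 / 482 ≈ 1991.9 → 1992

N ≈ 1992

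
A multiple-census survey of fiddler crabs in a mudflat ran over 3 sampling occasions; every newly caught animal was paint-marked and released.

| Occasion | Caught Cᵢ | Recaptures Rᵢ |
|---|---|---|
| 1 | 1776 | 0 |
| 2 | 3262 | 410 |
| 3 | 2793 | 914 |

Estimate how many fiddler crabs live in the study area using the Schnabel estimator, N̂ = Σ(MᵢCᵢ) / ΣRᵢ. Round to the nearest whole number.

Marked at large before each occasion: Mᵢ = Σⱼ<ᵢ (Cⱼ − Rⱼ) → M1=0, M2=1776, M3=4628
Σ MᵢCᵢ = 0·1776 + 1776·3262 + 4628·2793 = 0 + 5793312 + 12926004 = 18719316
Σ Rᵢ = 0 + 410 + 914 = 1324
N̂ = 18719316 / 1324 ≈ 14138.46 → 14138

N ≈ 14,138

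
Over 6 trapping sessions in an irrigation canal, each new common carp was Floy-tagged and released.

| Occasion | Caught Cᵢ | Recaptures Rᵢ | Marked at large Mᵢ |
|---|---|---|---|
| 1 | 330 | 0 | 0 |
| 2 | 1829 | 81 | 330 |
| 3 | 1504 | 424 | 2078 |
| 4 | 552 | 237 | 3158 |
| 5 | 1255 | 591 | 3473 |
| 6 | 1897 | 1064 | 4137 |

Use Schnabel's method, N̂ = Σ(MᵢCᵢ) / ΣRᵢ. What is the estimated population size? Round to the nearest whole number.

Σ MᵢCᵢ = 0·330 + 330·1829 + 2078·1504 + 3158·552 + 3473·1255 + 4137·1897 = 0 + 603570 + 3125312 + 1743216 + 4358615 + 7847889 = 17678602
Σ Rᵢ = 0 + 81 + 424 + 237 + 591 + 1064 = 2397
N̂ = 17678602 / 2397 ≈ 7375.3 → 7375

N ≈ 7375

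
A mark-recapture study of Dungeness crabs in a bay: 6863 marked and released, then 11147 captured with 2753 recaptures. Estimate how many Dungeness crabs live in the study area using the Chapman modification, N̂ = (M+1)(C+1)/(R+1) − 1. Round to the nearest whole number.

N ≈ 27,784

N̂ = (6863+1)(11147+1)/(2753+1) − 1 = 6864·11148/2754 − 1
= 76519872/2754 − 1 ≈ 27785.0 − 1 ≈ 27784.0 → 27784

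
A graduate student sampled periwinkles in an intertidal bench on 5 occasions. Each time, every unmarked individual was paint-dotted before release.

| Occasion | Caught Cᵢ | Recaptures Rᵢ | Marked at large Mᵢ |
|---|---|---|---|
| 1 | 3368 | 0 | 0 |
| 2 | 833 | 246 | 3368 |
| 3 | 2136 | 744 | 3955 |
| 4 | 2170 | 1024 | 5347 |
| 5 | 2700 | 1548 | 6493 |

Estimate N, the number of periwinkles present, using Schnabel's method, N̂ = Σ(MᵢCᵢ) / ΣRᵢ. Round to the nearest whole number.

Σ MᵢCᵢ = 0·3368 + 3368·833 + 3955·2136 + 5347·2170 + 6493·2700 = 0 + 2805544 + 8447880 + 11602990 + 17531100 = 40387514
Σ Rᵢ = 0 + 246 + 744 + 1024 + 1548 = 3562
N̂ = 40387514 / 3562 ≈ 11338.4 → 11338

N ≈ 11,338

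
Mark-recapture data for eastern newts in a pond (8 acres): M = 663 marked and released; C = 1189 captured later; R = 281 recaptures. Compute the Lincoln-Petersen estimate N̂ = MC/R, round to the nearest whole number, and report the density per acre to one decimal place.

density ≈ 350.6 eastern newts per acre

N̂ = 663·1189/281 = 788307/281 ≈ 2805.4 → 2805
Density = N̂ / area = 2805 / 8 ≈ 350.62 → 350.6 per acre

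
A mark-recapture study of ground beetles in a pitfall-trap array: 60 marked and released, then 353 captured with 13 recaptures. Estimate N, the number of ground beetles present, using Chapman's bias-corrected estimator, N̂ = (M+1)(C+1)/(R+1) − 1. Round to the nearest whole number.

N̂ = (60+1)(353+1)/(13+1) − 1 = 61·354/14 − 1
= 21594/14 − 1 ≈ 1542.4 − 1 ≈ 1541.4 → 1541

N ≈ 1541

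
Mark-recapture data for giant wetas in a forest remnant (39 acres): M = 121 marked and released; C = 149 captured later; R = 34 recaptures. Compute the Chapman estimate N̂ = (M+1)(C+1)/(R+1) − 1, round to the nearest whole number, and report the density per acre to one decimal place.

N̂ = 122·150/35 − 1 = 18300/35 − 1 ≈ 521.9 → 522
Density = N̂ / area = 522 / 39 ≈ 13.38 → 13.4 per acre

density ≈ 13.4 giant wetas per acre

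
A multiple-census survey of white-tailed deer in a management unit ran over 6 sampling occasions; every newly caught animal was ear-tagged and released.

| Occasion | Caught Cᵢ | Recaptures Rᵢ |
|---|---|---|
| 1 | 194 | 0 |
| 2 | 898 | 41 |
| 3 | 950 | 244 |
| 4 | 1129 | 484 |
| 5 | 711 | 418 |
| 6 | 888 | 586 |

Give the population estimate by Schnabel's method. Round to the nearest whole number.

Marked at large before each occasion: Mᵢ = Σⱼ<ᵢ (Cⱼ − Rⱼ) → M1=0, M2=194, M3=1051, M4=1757, M5=2402, M6=2695
Σ MᵢCᵢ = 0·194 + 194·898 + 1051·950 + 1757·1129 + 2402·711 + 2695·888 = 0 + 174212 + 998450 + 1983653 + 1707822 + 2393160 = 7257297
Σ Rᵢ = 0 + 41 + 244 + 484 + 418 + 586 = 1773
N̂ = 7257297 / 1773 ≈ 4093.2 → 4093

N ≈ 4093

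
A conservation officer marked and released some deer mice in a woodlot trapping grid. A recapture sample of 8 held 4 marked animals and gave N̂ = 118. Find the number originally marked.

From N = M·C/R: M = N·R / C = 118·4 / 8 = 472 / 8 = 59.

M = 59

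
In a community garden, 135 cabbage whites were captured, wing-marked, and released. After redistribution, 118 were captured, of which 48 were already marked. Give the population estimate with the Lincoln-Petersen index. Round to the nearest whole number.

The marked fraction in the recapture sample should equal the marked fraction in the population: 48/118 = 135/N.
N = (135 × 118) / 48 = 15930 / 48 ≈ 331.9 → 332

N ≈ 332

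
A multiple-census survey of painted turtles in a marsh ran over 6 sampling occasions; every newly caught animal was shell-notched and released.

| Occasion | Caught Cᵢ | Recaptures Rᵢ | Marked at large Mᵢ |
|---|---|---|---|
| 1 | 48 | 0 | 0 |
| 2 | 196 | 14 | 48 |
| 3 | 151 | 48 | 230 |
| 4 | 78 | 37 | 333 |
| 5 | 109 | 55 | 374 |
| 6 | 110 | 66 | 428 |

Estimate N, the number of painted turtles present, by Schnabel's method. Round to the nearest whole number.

N ≈ 718

Σ MᵢCᵢ = 0·48 + 48·196 + 230·151 + 333·78 + 374·109 + 428·110 = 0 + 9408 + 34730 + 25974 + 40766 + 47080 = 157958
Σ Rᵢ = 0 + 14 + 48 + 37 + 55 + 66 = 220
N̂ = 157958 / 220 ≈ 718.0 → 718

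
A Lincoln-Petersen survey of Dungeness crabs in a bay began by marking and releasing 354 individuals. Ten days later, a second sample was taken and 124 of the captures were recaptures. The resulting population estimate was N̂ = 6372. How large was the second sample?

C = 2232

From N = M·C/R: C = N·R / M = 6372·124 / 354 = 790128 / 354 = 2232.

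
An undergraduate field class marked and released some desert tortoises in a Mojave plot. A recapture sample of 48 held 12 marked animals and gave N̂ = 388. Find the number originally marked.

M = 97

From N = M·C/R: M = N·R / C = 388·12 / 48 = 4656 / 48 = 97.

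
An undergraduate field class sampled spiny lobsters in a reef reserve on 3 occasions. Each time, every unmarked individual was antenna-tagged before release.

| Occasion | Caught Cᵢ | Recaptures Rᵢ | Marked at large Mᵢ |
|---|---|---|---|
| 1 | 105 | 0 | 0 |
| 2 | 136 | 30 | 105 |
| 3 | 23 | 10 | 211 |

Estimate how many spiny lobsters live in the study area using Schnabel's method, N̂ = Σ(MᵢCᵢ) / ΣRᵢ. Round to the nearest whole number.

Σ MᵢCᵢ = 0·105 + 105·136 + 211·23 = 0 + 14280 + 4853 = 19133
Σ Rᵢ = 0 + 30 + 10 = 40
N̂ = 19133 / 40 ≈ 478.3 → 478

N ≈ 478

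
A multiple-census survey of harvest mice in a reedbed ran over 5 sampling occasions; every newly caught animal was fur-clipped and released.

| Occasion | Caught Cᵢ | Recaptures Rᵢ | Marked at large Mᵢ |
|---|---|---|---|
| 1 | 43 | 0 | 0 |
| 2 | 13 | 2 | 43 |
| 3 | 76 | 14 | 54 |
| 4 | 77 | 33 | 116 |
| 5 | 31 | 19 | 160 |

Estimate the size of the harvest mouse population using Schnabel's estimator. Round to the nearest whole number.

N ≈ 273

Σ MᵢCᵢ = 0·43 + 43·13 + 54·76 + 116·77 + 160·31 = 0 + 559 + 4104 + 8932 + 4960 = 18555
Σ Rᵢ = 0 + 2 + 14 + 33 + 19 = 68
N̂ = 18555 / 68 ≈ 272.9 → 273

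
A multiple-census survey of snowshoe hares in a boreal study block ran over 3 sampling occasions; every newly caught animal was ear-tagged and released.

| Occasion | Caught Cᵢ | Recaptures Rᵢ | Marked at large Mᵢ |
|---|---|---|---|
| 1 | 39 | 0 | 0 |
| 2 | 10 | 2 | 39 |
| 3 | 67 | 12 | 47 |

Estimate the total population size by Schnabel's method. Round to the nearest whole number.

N ≈ 253

Σ MᵢCᵢ = 0·39 + 39·10 + 47·67 = 0 + 390 + 3149 = 3539
Σ Rᵢ = 0 + 2 + 12 = 14
N̂ = 3539 / 14 ≈ 252.8 → 253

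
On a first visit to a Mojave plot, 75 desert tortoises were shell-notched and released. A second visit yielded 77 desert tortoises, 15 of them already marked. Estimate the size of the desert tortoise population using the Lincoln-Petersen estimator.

N = 385

Lincoln-Petersen assumes M/N = R/C, so N = M·C / R.
N = (75 × 77) / 15 = 5775 / 15 = 385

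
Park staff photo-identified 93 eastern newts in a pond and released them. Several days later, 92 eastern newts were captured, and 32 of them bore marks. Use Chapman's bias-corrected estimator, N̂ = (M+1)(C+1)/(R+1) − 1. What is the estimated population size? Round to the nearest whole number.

N ≈ 264

N̂ = (93+1)(92+1)/(32+1) − 1 = 94·93/33 − 1
= 8742/33 − 1 ≈ 264.9 − 1 ≈ 263.9 → 264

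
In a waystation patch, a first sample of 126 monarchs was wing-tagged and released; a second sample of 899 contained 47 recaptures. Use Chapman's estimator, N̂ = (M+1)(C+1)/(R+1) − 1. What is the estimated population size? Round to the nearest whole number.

N ≈ 2380

N̂ = (126+1)(899+1)/(47+1) − 1 = 127·900/48 − 1
= 114300/48 − 1 ≈ 2381.2 − 1 ≈ 2380.2 → 2380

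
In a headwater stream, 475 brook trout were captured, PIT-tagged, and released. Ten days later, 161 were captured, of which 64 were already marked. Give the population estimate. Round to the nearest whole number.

N ≈ 1195

Lincoln-Petersen assumes M/N = R/C, so N = M·C / R.
N = (475 × 161) / 64 = 76475 / 64 ≈ 1194.9 → 1195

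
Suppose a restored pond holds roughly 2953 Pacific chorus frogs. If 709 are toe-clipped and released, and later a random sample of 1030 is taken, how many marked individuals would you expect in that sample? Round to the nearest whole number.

Expected recaptures E[R] = M·C / N.
E[R] = 709 × 1030 / 2953 = 730270 / 2953 ≈ 247.3 → 247

expected recaptures ≈ 247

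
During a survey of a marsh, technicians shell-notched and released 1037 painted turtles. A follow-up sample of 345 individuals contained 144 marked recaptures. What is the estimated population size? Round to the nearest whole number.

Lincoln-Petersen assumes M/N = R/C, so N = M·C / R.
N = (1037 × 345) / 144 = 357765 / 144 ≈ 2484.48 → 2484

N ≈ 2484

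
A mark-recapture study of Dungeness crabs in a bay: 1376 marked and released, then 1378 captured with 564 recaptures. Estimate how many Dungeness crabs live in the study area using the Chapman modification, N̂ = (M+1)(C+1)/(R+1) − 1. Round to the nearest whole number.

N ≈ 3360

N̂ = (1376+1)(1378+1)/(564+1) − 1 = 1377·1379/565 − 1
= 1898883/565 − 1 ≈ 3360.9 − 1 ≈ 3359.9 → 3360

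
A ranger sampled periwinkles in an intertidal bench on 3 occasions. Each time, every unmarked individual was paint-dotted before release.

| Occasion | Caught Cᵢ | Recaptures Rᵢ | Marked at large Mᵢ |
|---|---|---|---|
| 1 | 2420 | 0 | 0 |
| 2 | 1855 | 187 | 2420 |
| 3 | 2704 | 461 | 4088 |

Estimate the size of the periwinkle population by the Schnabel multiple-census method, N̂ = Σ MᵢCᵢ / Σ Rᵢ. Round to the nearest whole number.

Σ MᵢCᵢ = 0·2420 + 2420·1855 + 4088·2704 = 0 + 4489100 + 11053952 = 15543052
Σ Rᵢ = 0 + 187 + 461 = 648
N̂ = 15543052 / 648 ≈ 23986.2 → 23986

N ≈ 23,986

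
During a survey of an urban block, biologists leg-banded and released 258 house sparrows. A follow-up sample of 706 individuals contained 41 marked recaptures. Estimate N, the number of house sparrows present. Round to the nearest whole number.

If marked individuals mix randomly, R/C ≈ M/N, giving N ≈ M·C/R.
N = (258 × 706) / 41 = 182148 / 41 ≈ 4442.6 → 4443

N ≈ 4443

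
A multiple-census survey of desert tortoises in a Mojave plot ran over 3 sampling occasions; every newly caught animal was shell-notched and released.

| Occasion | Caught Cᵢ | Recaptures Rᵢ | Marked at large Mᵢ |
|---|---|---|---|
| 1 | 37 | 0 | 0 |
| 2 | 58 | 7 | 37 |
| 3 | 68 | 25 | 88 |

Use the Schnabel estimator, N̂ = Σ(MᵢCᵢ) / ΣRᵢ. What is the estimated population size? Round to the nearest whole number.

N ≈ 254

Σ MᵢCᵢ = 0·37 + 37·58 + 88·68 = 0 + 2146 + 5984 = 8130
Σ Rᵢ = 0 + 7 + 25 = 32
N̂ = 8130 / 32 ≈ 254.1 → 254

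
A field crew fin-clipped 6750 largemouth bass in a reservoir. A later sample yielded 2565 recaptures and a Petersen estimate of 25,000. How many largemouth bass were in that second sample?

From N = M·C/R: C = N·R / M = 25000·2565 / 6750 = 64125000 / 6750 = 9500.

C = 9500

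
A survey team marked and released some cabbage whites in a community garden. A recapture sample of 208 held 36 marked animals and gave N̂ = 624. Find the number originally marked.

M = 108

From N = M·C/R: M = N·R / C = 624·36 / 208 = 22464 / 208 = 108.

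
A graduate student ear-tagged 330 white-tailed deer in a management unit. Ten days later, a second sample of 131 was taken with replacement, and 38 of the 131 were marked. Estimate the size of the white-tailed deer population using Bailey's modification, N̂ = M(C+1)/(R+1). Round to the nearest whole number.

N̂ = 330·(131+1)/(38+1) = 330·132/39 = 43560/39 ≈ 1116.9 → 1117

N ≈ 1117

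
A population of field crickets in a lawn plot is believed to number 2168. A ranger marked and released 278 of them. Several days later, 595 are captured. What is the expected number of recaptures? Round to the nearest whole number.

expected recaptures ≈ 76

The marked fraction of the population is 278/2168, so in a sample of 595 expect C·(M/N) marked.
E[R] = 278 × 595 / 2168 = 165410 / 2168 ≈ 76.3 → 76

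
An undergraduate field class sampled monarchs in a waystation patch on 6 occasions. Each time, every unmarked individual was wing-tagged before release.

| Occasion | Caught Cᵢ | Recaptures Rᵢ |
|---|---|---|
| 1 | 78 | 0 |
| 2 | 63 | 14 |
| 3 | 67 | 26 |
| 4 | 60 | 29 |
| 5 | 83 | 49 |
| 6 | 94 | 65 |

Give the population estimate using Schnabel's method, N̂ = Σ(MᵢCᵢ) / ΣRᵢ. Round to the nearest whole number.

N ≈ 338

Marked at large before each occasion: Mᵢ = Σⱼ<ᵢ (Cⱼ − Rⱼ) → M1=0, M2=78, M3=127, M4=168, M5=199, M6=233
Σ MᵢCᵢ = 0·78 + 78·63 + 127·67 + 168·60 + 199·83 + 233·94 = 0 + 4914 + 8509 + 10080 + 16517 + 21902 = 61922
Σ Rᵢ = 0 + 14 + 26 + 29 + 49 + 65 = 183
N̂ = 61922 / 183 ≈ 338.4 → 338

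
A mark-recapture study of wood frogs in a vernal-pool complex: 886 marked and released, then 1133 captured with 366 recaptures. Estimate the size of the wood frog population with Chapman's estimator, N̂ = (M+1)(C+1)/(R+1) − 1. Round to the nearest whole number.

N̂ = (886+1)(1133+1)/(366+1) − 1 = 887·1134/367 − 1
= 1005858/367 − 1 ≈ 2740.8 − 1 ≈ 2739.8 → 2740

N ≈ 2740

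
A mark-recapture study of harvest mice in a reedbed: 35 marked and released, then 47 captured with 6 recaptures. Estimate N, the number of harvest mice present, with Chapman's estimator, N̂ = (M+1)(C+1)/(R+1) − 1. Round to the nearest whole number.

N ≈ 246

N̂ = (35+1)(47+1)/(6+1) − 1 = 36·48/7 − 1
= 1728/7 − 1 ≈ 246.9 − 1 ≈ 245.9 → 246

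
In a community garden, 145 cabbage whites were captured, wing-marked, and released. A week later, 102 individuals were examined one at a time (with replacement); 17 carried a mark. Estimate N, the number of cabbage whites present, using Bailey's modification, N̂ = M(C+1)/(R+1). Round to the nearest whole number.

N̂ = 145·(102+1)/(17+1) = 145·103/18 = 14935/18 ≈ 829.7 → 830

N ≈ 830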